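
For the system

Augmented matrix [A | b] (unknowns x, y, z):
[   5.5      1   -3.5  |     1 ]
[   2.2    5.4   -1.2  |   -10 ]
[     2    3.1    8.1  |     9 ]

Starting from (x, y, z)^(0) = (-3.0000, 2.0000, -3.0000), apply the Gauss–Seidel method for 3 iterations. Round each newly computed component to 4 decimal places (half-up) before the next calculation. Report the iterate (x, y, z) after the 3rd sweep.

(1.4936, -2.1377, 1.5605)

Iteration 1:
  x = (1 - (1)·2.0000 - (-3.5)·-3.0000) / (5.5) = -2.0909
  y = (-10 - (2.2)·-2.0909 - (-1.2)·-3.0000) / (5.4) = -1.6667
  z = (9 - (2)·-2.0909 - (3.1)·-1.6667) / (8.1) = 2.2653
Iteration 2:
  x = (1 - (1)·-1.6667 - (-3.5)·2.2653) / (5.5) = 1.9264
  y = (-10 - (2.2)·1.9264 - (-1.2)·2.2653) / (5.4) = -2.1333
  z = (9 - (2)·1.9264 - (3.1)·-2.1333) / (8.1) = 1.4519
Iteration 3:
  x = (1 - (1)·-2.1333 - (-3.5)·1.4519) / (5.5) = 1.4936
  y = (-10 - (2.2)·1.4936 - (-1.2)·1.4519) / (5.4) = -2.1377
  z = (9 - (2)·1.4936 - (3.1)·-2.1377) / (8.1) = 1.5605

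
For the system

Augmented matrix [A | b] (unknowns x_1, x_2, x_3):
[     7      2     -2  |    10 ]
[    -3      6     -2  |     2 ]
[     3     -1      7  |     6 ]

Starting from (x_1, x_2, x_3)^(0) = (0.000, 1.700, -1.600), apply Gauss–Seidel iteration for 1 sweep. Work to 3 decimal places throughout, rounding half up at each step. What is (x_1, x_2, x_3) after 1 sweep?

(0.486, 0.043, 0.655)

Iteration 1:
  x_1 = (10 - (2)·1.700 - (-2)·-1.600) / (7) = 0.486
  x_2 = (2 - (-3)·0.486 - (-2)·-1.600) / (6) = 0.043
  x_3 = (6 - (3)·0.486 - (-1)·0.043) / (7) = 0.655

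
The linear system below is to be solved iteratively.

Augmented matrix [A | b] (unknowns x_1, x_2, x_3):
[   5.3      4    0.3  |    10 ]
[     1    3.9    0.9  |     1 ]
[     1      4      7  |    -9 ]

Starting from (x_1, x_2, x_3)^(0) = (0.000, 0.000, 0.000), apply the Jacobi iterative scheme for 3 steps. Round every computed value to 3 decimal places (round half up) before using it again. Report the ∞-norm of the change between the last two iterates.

Iteration 1:
  x_1 = (10 - (4)·0.000 - (0.3)·0.000) / (5.3) = 1.887
  x_2 = (1 - (1)·0.000 - (0.9)·0.000) / (3.9) = 0.256
  x_3 = (-9 - (1)·0.000 - (4)·0.000) / (7) = -1.286
Iteration 2:
  x_1 = (10 - (4)·0.256 - (0.3)·-1.286) / (5.3) = 1.766
  x_2 = (1 - (1)·1.887 - (0.9)·-1.286) / (3.9) = 0.069
  x_3 = (-9 - (1)·1.887 - (4)·0.256) / (7) = -1.702
Iteration 3:
  x_1 = (10 - (4)·0.069 - (0.3)·-1.702) / (5.3) = 1.931
  x_2 = (1 - (1)·1.766 - (0.9)·-1.702) / (3.9) = 0.196
  x_3 = (-9 - (1)·1.766 - (4)·0.069) / (7) = -1.577
Change: (0.165, 0.127, 0.125) → max |·| = 0.165

0.165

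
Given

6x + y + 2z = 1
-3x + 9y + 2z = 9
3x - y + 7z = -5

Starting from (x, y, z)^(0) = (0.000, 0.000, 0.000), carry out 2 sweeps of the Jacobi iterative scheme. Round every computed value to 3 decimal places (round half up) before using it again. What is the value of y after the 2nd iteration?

1.214

Iteration 1:
  x = (1 - (1)·0.000 - (2)·0.000) / (6) = 0.167
  y = (9 - (-3)·0.000 - (2)·0.000) / (9) = 1.000
  z = (-5 - (3)·0.000 - (-1)·0.000) / (7) = -0.714
Iteration 2:
  x = (1 - (1)·1.000 - (2)·-0.714) / (6) = 0.238
  y = (9 - (-3)·0.167 - (2)·-0.714) / (9) = 1.214
  z = (-5 - (3)·0.167 - (-1)·1.000) / (7) = -0.643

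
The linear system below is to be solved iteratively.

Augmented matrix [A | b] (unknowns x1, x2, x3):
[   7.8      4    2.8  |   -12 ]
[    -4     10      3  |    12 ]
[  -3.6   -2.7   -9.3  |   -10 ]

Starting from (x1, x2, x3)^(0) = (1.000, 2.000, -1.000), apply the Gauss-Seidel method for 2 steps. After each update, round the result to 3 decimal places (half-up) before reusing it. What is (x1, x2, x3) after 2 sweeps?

(-2.483, -0.318, 2.129)

Iteration 1:
  x1 = (-12 - (4)·2.000 - (2.8)·-1.000) / (7.8) = -2.205
  x2 = (12 - (-4)·-2.205 - (3)·-1.000) / (10) = 0.618
  x3 = (-10 - (-3.6)·-2.205 - (-2.7)·0.618) / (-9.3) = 1.749
Iteration 2:
  x1 = (-12 - (4)·0.618 - (2.8)·1.749) / (7.8) = -2.483
  x2 = (12 - (-4)·-2.483 - (3)·1.749) / (10) = -0.318
  x3 = (-10 - (-3.6)·-2.483 - (-2.7)·-0.318) / (-9.3) = 2.129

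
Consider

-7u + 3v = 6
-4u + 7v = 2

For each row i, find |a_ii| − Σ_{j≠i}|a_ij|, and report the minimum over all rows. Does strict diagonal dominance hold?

3

row 1: |-7| − (3) = 4
row 2: |7| − (4) = 3
minimum over rows = 3 → strictly diagonally dominant (convergence guaranteed)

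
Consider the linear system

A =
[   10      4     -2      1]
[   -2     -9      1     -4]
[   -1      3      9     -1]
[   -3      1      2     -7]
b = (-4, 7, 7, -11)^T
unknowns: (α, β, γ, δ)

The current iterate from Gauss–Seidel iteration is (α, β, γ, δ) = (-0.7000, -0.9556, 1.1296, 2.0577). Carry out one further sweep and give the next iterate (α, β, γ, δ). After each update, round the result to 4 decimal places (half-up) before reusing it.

(0.0024, -1.5673, 1.5291, 1.7834)

One sweep:
  α = (-4 - (4)·-0.9556 - (-2)·1.1296 - (1)·2.0577) / (10) = 0.0024
  β = (7 - (-2)·0.0024 - (1)·1.1296 - (-4)·2.0577) / (-9) = -1.5673
  γ = (7 - (-1)·0.0024 - (3)·-1.5673 - (-1)·2.0577) / (9) = 1.5291
  δ = (-11 - (-3)·0.0024 - (1)·-1.5673 - (2)·1.5291) / (-7) = 1.7834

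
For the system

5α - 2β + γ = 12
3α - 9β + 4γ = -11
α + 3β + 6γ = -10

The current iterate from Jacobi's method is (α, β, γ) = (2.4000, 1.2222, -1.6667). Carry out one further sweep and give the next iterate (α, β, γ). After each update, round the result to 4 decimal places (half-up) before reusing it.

One sweep:
  α = (12 - (-2)·1.2222 - (1)·-1.6667) / (5) = 3.2222
  β = (-11 - (3)·2.4000 - (4)·-1.6667) / (-9) = 1.2815
  γ = (-10 - (1)·2.4000 - (3)·1.2222) / (6) = -2.6778

(3.2222, 1.2815, -2.6778)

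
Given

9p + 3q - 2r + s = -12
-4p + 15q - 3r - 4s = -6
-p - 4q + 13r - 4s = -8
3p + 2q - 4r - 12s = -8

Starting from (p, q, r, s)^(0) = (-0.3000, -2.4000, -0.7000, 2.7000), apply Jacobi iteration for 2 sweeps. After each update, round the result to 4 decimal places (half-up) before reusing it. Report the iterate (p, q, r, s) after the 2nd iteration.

Iteration 1:
  p = (-12 - (3)·-2.4000 - (-2)·-0.7000 - (1)·2.7000) / (9) = -0.9889
  q = (-6 - (-4)·-0.3000 - (-3)·-0.7000 - (-4)·2.7000) / (15) = 0.1000
  r = (-8 - (-1)·-0.3000 - (-4)·-2.4000 - (-4)·2.7000) / (13) = -0.5462
  s = (-8 - (3)·-0.3000 - (2)·-2.4000 - (-4)·-0.7000) / (-12) = 0.4250
Iteration 2:
  p = (-12 - (3)·0.1000 - (-2)·-0.5462 - (1)·0.4250) / (9) = -1.5353
  q = (-6 - (-4)·-0.9889 - (-3)·-0.5462 - (-4)·0.4250) / (15) = -0.6596
  r = (-8 - (-1)·-0.9889 - (-4)·0.1000 - (-4)·0.4250) / (13) = -0.5299
  s = (-8 - (3)·-0.9889 - (2)·0.1000 - (-4)·-0.5462) / (-12) = 0.6182

(-1.5353, -0.6596, -0.5299, 0.6182)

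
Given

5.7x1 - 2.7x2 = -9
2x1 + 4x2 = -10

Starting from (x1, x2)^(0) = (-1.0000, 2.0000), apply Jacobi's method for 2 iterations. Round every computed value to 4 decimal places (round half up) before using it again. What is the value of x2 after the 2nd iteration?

-2.1842

Iteration 1:
  x1 = (-9 - (-2.7)·2.0000) / (5.7) = -0.6316
  x2 = (-10 - (2)·-1.0000) / (4) = -2.0000
Iteration 2:
  x1 = (-9 - (-2.7)·-2.0000) / (5.7) = -2.5263
  x2 = (-10 - (2)·-0.6316) / (4) = -2.1842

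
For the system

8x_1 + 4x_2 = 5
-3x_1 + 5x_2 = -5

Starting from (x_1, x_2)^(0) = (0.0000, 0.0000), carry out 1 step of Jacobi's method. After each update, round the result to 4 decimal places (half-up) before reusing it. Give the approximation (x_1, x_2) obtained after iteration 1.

Iteration 1:
  x_1 = (5 - (4)·0.0000) / (8) = 0.6250
  x_2 = (-5 - (-3)·0.0000) / (5) = -1.0000

(0.6250, -1.0000)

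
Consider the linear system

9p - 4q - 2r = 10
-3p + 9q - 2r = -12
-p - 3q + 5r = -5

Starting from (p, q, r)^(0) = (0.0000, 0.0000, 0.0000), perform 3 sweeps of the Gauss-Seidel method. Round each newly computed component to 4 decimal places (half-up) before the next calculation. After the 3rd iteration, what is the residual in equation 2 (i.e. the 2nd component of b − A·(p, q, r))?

-0.4033

Iteration 1:
  p = (10 - (-4)·0.0000 - (-2)·0.0000) / (9) = 1.1111
  q = (-12 - (-3)·1.1111 - (-2)·0.0000) / (9) = -0.9630
  r = (-5 - (-1)·1.1111 - (-3)·-0.9630) / (5) = -1.3556
Iteration 2:
  p = (10 - (-4)·-0.9630 - (-2)·-1.3556) / (9) = 0.3819
  q = (-12 - (-3)·0.3819 - (-2)·-1.3556) / (9) = -1.5073
  r = (-5 - (-1)·0.3819 - (-3)·-1.5073) / (5) = -1.8280
Iteration 3:
  p = (10 - (-4)·-1.5073 - (-2)·-1.8280) / (9) = 0.0350
  q = (-12 - (-3)·0.0350 - (-2)·-1.8280) / (9) = -1.7279
  r = (-5 - (-1)·0.0350 - (-3)·-1.7279) / (5) = -2.0297
Residual b − A·x = (-1.2860, -0.4033, -0.0002)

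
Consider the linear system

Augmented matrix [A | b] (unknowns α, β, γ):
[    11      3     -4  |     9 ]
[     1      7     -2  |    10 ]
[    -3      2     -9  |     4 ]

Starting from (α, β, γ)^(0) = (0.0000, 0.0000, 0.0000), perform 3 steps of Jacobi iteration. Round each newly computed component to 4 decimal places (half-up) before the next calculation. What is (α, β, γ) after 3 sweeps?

Iteration 1:
  α = (9 - (3)·0.0000 - (-4)·0.0000) / (11) = 0.8182
  β = (10 - (1)·0.0000 - (-2)·0.0000) / (7) = 1.4286
  γ = (4 - (-3)·0.0000 - (2)·0.0000) / (-9) = -0.4444
Iteration 2:
  α = (9 - (3)·1.4286 - (-4)·-0.4444) / (11) = 0.2670
  β = (10 - (1)·0.8182 - (-2)·-0.4444) / (7) = 1.1847
  γ = (4 - (-3)·0.8182 - (2)·1.4286) / (-9) = -0.3997
Iteration 3:
  α = (9 - (3)·1.1847 - (-4)·-0.3997) / (11) = 0.3497
  β = (10 - (1)·0.2670 - (-2)·-0.3997) / (7) = 1.2762
  γ = (4 - (-3)·0.2670 - (2)·1.1847) / (-9) = -0.2702

(0.3497, 1.2762, -0.2702)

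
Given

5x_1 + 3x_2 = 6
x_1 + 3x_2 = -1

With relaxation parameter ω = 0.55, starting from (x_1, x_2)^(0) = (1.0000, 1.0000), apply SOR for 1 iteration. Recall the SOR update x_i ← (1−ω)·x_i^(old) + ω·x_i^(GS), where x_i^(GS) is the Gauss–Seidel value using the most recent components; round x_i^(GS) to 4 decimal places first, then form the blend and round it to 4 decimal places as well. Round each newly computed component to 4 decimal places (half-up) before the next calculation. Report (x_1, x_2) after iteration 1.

Iteration 1:
  x_1: GS value = (6 - (3)·1.0000) / (5) = 0.6000;  x_1 ← (1−ω)·1.0000 + ω·0.6000 = 0.7800
  x_2: GS value = (-1 - (1)·0.7800) / (3) = -0.5933;  x_2 ← (1−ω)·1.0000 + ω·-0.5933 = 0.1237

(0.7800, 0.1237)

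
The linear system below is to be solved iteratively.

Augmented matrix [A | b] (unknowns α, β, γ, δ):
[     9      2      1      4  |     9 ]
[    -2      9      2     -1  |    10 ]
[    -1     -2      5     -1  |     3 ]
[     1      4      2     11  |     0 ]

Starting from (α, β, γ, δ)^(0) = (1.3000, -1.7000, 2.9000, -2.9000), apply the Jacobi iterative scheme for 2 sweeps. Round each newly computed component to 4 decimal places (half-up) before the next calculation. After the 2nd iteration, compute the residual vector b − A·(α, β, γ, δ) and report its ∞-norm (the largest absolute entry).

7.0273

Iteration 1:
  α = (9 - (2)·-1.7000 - (1)·2.9000 - (4)·-2.9000) / (9) = 2.3444
  β = (10 - (-2)·1.3000 - (2)·2.9000 - (-1)·-2.9000) / (9) = 0.4333
  γ = (3 - (-1)·1.3000 - (-2)·-1.7000 - (-1)·-2.9000) / (5) = -0.4000
  δ = (0 - (1)·1.3000 - (4)·-1.7000 - (2)·2.9000) / (11) = -0.0273
Iteration 2:
  α = (9 - (2)·0.4333 - (1)·-0.4000 - (4)·-0.0273) / (9) = 0.9603
  β = (10 - (-2)·2.3444 - (2)·-0.4000 - (-1)·-0.0273) / (9) = 1.7179
  γ = (3 - (-1)·2.3444 - (-2)·0.4333 - (-1)·-0.0273) / (5) = 1.2367
  δ = (0 - (1)·2.3444 - (4)·0.4333 - (2)·-0.4000) / (11) = -0.2980
Residual b − A·x = (-3.1232, -6.3119, 0.9146, -7.0273); ∞-norm = 7.0273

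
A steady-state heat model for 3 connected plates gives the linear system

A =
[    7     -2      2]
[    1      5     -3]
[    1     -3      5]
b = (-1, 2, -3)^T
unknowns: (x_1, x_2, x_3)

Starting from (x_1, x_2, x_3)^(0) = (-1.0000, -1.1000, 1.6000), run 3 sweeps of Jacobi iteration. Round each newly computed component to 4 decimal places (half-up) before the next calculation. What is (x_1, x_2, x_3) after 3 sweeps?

Iteration 1:
  x_1 = (-1 - (-2)·-1.1000 - (2)·1.6000) / (7) = -0.9143
  x_2 = (2 - (1)·-1.0000 - (-3)·1.6000) / (5) = 1.5600
  x_3 = (-3 - (1)·-1.0000 - (-3)·-1.1000) / (5) = -1.0600
Iteration 2:
  x_1 = (-1 - (-2)·1.5600 - (2)·-1.0600) / (7) = 0.6057
  x_2 = (2 - (1)·-0.9143 - (-3)·-1.0600) / (5) = -0.0531
  x_3 = (-3 - (1)·-0.9143 - (-3)·1.5600) / (5) = 0.5189
Iteration 3:
  x_1 = (-1 - (-2)·-0.0531 - (2)·0.5189) / (7) = -0.3063
  x_2 = (2 - (1)·0.6057 - (-3)·0.5189) / (5) = 0.5902
  x_3 = (-3 - (1)·0.6057 - (-3)·-0.0531) / (5) = -0.7530

(-0.3063, 0.5902, -0.7530)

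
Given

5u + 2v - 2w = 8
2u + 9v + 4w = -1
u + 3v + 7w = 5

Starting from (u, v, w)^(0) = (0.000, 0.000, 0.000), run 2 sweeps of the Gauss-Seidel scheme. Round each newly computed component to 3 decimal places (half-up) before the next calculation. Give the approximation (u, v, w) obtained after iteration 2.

(2.061, -0.874, 0.794)

Iteration 1:
  u = (8 - (2)·0.000 - (-2)·0.000) / (5) = 1.600
  v = (-1 - (2)·1.600 - (4)·0.000) / (9) = -0.467
  w = (5 - (1)·1.600 - (3)·-0.467) / (7) = 0.686
Iteration 2:
  u = (8 - (2)·-0.467 - (-2)·0.686) / (5) = 2.061
  v = (-1 - (2)·2.061 - (4)·0.686) / (9) = -0.874
  w = (5 - (1)·2.061 - (3)·-0.874) / (7) = 0.794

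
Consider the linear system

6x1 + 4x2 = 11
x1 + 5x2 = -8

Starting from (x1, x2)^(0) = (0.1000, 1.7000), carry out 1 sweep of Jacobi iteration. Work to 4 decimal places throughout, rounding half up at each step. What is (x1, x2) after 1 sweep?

Iteration 1:
  x1 = (11 - (4)·1.7000) / (6) = 0.7000
  x2 = (-8 - (1)·0.1000) / (5) = -1.6200

(0.7000, -1.6200)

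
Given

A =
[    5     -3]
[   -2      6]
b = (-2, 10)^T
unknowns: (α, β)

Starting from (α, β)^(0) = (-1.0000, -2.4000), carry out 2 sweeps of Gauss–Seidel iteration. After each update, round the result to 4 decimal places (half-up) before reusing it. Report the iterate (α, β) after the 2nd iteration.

(0.2320, 1.7440)

Iteration 1:
  α = (-2 - (-3)·-2.4000) / (5) = -1.8400
  β = (10 - (-2)·-1.8400) / (6) = 1.0533
Iteration 2:
  α = (-2 - (-3)·1.0533) / (5) = 0.2320
  β = (10 - (-2)·0.2320) / (6) = 1.7440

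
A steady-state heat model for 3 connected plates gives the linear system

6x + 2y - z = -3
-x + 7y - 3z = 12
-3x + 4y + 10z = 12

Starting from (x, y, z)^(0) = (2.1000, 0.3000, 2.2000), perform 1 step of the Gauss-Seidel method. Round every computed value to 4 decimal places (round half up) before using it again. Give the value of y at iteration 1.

Iteration 1:
  x = (-3 - (2)·0.3000 - (-1)·2.2000) / (6) = -0.2333
  y = (12 - (-1)·-0.2333 - (-3)·2.2000) / (7) = 2.6238
  z = (12 - (-3)·-0.2333 - (4)·2.6238) / (10) = 0.0805

2.6238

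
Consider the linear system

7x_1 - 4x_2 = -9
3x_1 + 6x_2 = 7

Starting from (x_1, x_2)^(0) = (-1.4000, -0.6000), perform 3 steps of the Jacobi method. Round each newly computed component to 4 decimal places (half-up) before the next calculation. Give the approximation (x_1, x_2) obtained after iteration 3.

Iteration 1:
  x_1 = (-9 - (-4)·-0.6000) / (7) = -1.6286
  x_2 = (7 - (3)·-1.4000) / (6) = 1.8667
Iteration 2:
  x_1 = (-9 - (-4)·1.8667) / (7) = -0.2190
  x_2 = (7 - (3)·-1.6286) / (6) = 1.9810
Iteration 3:
  x_1 = (-9 - (-4)·1.9810) / (7) = -0.1537
  x_2 = (7 - (3)·-0.2190) / (6) = 1.2762

(-0.1537, 1.2762)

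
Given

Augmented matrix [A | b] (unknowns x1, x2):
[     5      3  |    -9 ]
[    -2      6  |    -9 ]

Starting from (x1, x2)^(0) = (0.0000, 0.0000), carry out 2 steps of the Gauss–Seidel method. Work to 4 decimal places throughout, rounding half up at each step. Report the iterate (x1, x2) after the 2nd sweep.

Iteration 1:
  x1 = (-9 - (3)·0.0000) / (5) = -1.8000
  x2 = (-9 - (-2)·-1.8000) / (6) = -2.1000
Iteration 2:
  x1 = (-9 - (3)·-2.1000) / (5) = -0.5400
  x2 = (-9 - (-2)·-0.5400) / (6) = -1.6800

(-0.5400, -1.6800)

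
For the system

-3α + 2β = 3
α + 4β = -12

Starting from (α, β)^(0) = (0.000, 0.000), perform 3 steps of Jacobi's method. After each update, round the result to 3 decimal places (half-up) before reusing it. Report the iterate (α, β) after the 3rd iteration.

(-2.833, -2.250)

Iteration 1:
  α = (3 - (2)·0.000) / (-3) = -1.000
  β = (-12 - (1)·0.000) / (4) = -3.000
Iteration 2:
  α = (3 - (2)·-3.000) / (-3) = -3.000
  β = (-12 - (1)·-1.000) / (4) = -2.750
Iteration 3:
  α = (3 - (2)·-2.750) / (-3) = -2.833
  β = (-12 - (1)·-3.000) / (4) = -2.250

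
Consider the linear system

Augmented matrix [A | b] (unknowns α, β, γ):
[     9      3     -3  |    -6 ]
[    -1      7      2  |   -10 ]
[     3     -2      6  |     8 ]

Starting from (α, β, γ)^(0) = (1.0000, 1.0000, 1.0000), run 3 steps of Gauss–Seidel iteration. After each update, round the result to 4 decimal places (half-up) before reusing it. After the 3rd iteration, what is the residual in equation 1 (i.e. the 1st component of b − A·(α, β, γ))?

Iteration 1:
  α = (-6 - (3)·1.0000 - (-3)·1.0000) / (9) = -0.6667
  β = (-10 - (-1)·-0.6667 - (2)·1.0000) / (7) = -1.8095
  γ = (8 - (3)·-0.6667 - (-2)·-1.8095) / (6) = 1.0635
Iteration 2:
  α = (-6 - (3)·-1.8095 - (-3)·1.0635) / (9) = 0.2910
  β = (-10 - (-1)·0.2910 - (2)·1.0635) / (7) = -1.6909
  γ = (8 - (3)·0.2910 - (-2)·-1.6909) / (6) = 0.6242
Iteration 3:
  α = (-6 - (3)·-1.6909 - (-3)·0.6242) / (9) = 0.1050
  β = (-10 - (-1)·0.1050 - (2)·0.6242) / (7) = -1.5919
  γ = (8 - (3)·0.1050 - (-2)·-1.5919) / (6) = 0.7502
Residual b − A·x = (0.0813, -0.2521, 0.0000)

0.0813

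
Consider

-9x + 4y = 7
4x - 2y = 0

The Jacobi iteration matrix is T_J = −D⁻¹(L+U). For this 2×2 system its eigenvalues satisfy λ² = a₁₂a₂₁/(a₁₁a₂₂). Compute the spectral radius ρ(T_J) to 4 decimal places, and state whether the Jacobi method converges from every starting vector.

a₁₂a₂₁/(a₁₁a₂₂) = (4)·(4) / ((-9)·(-2)) = 0.888889
ρ = √|0.888889| = √0.888889 = 0.9428
ρ < 1, so Jacobi converges

0.9428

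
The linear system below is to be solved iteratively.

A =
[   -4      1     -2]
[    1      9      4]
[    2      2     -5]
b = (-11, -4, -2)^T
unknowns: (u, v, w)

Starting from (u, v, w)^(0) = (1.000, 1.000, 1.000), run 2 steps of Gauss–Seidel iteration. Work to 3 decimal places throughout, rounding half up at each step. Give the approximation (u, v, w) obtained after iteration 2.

(1.992, -1.080, 0.765)

Iteration 1:
  u = (-11 - (1)·1.000 - (-2)·1.000) / (-4) = 2.500
  v = (-4 - (1)·2.500 - (4)·1.000) / (9) = -1.167
  w = (-2 - (2)·2.500 - (2)·-1.167) / (-5) = 0.933
Iteration 2:
  u = (-11 - (1)·-1.167 - (-2)·0.933) / (-4) = 1.992
  v = (-4 - (1)·1.992 - (4)·0.933) / (9) = -1.080
  w = (-2 - (2)·1.992 - (2)·-1.080) / (-5) = 0.765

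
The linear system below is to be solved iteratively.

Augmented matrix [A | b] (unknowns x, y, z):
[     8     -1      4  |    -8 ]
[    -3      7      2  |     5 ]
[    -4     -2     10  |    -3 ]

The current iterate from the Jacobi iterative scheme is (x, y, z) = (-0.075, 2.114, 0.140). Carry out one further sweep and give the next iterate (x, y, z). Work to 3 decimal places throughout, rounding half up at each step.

(-0.806, 0.642, 0.093)

One sweep:
  x = (-8 - (-1)·2.114 - (4)·0.140) / (8) = -0.806
  y = (5 - (-3)·-0.075 - (2)·0.140) / (7) = 0.642
  z = (-3 - (-4)·-0.075 - (-2)·2.114) / (10) = 0.093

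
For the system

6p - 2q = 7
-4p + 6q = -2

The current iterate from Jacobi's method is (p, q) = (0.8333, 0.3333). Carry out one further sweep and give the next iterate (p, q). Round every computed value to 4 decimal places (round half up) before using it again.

One sweep:
  p = (7 - (-2)·0.3333) / (6) = 1.2778
  q = (-2 - (-4)·0.8333) / (6) = 0.2222

(1.2778, 0.2222)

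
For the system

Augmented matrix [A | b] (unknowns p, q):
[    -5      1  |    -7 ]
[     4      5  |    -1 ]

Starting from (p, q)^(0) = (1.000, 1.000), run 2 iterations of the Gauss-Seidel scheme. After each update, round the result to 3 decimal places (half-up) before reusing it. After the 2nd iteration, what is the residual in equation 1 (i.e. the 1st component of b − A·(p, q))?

Iteration 1:
  p = (-7 - (1)·1.000) / (-5) = 1.600
  q = (-1 - (4)·1.600) / (5) = -1.480
Iteration 2:
  p = (-7 - (1)·-1.480) / (-5) = 1.104
  q = (-1 - (4)·1.104) / (5) = -1.083
Residual b − A·x = (-0.397, -0.001)

-0.397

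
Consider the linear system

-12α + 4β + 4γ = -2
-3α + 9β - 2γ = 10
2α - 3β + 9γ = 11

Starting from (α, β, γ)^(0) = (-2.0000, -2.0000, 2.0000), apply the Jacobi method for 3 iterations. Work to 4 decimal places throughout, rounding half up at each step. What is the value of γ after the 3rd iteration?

Iteration 1:
  α = (-2 - (4)·-2.0000 - (4)·2.0000) / (-12) = 0.1667
  β = (10 - (-3)·-2.0000 - (-2)·2.0000) / (9) = 0.8889
  γ = (11 - (2)·-2.0000 - (-3)·-2.0000) / (9) = 1.0000
Iteration 2:
  α = (-2 - (4)·0.8889 - (4)·1.0000) / (-12) = 0.7963
  β = (10 - (-3)·0.1667 - (-2)·1.0000) / (9) = 1.3889
  γ = (11 - (2)·0.1667 - (-3)·0.8889) / (9) = 1.4815
Iteration 3:
  α = (-2 - (4)·1.3889 - (4)·1.4815) / (-12) = 1.1235
  β = (10 - (-3)·0.7963 - (-2)·1.4815) / (9) = 1.7058
  γ = (11 - (2)·0.7963 - (-3)·1.3889) / (9) = 1.5082

1.5082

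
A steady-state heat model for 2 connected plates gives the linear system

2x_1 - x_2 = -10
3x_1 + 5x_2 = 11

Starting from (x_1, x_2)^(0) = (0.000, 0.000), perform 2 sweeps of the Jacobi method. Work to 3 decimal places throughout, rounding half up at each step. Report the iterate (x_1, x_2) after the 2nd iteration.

(-3.900, 5.200)

Iteration 1:
  x_1 = (-10 - (-1)·0.000) / (2) = -5.000
  x_2 = (11 - (3)·0.000) / (5) = 2.200
Iteration 2:
  x_1 = (-10 - (-1)·2.200) / (2) = -3.900
  x_2 = (11 - (3)·-5.000) / (5) = 5.200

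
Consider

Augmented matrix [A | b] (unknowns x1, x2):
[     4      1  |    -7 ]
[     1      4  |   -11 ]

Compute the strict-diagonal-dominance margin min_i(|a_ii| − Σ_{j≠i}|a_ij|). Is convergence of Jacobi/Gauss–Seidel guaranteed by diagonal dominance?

3

row 1: |4| − (1) = 3
row 2: |4| − (1) = 3
minimum over rows = 3 → strictly diagonally dominant (convergence guaranteed)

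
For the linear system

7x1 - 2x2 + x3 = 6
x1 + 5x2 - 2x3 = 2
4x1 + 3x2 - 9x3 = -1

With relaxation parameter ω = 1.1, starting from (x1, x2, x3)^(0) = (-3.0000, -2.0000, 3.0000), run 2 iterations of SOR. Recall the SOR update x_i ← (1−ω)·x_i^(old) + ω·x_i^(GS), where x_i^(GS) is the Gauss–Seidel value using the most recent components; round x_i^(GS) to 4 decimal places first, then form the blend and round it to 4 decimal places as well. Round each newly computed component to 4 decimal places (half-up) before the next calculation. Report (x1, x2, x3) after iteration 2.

(1.4406, 0.1938, 0.8377)

Iteration 1:
  x1: GS value = (6 - (-2)·-2.0000 - (1)·3.0000) / (7) = -0.1429;  x1 ← (1−ω)·-3.0000 + ω·-0.1429 = 0.1428
  x2: GS value = (2 - (1)·0.1428 - (-2)·3.0000) / (5) = 1.5714;  x2 ← (1−ω)·-2.0000 + ω·1.5714 = 1.9285
  x3: GS value = (-1 - (4)·0.1428 - (3)·1.9285) / (-9) = 0.8174;  x3 ← (1−ω)·3.0000 + ω·0.8174 = 0.5991
Iteration 2:
  x1: GS value = (6 - (-2)·1.9285 - (1)·0.5991) / (7) = 1.3226;  x1 ← (1−ω)·0.1428 + ω·1.3226 = 1.4406
  x2: GS value = (2 - (1)·1.4406 - (-2)·0.5991) / (5) = 0.3515;  x2 ← (1−ω)·1.9285 + ω·0.3515 = 0.1938
  x3: GS value = (-1 - (4)·1.4406 - (3)·0.1938) / (-9) = 0.8160;  x3 ← (1−ω)·0.5991 + ω·0.8160 = 0.8377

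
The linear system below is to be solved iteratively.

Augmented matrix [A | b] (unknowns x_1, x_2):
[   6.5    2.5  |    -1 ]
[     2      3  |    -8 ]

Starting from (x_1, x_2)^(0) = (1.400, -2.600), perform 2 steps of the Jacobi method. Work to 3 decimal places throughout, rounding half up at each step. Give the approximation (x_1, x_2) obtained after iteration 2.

(1.231, -3.231)

Iteration 1:
  x_1 = (-1 - (2.5)·-2.600) / (6.5) = 0.846
  x_2 = (-8 - (2)·1.400) / (3) = -3.600
Iteration 2:
  x_1 = (-1 - (2.5)·-3.600) / (6.5) = 1.231
  x_2 = (-8 - (2)·0.846) / (3) = -3.231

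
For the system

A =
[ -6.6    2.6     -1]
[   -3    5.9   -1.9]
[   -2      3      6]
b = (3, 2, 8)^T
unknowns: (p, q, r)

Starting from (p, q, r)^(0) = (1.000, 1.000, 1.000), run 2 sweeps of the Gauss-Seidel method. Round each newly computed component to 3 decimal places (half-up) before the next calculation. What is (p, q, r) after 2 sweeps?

Iteration 1:
  p = (3 - (2.6)·1.000 - (-1)·1.000) / (-6.6) = -0.212
  q = (2 - (-3)·-0.212 - (-1.9)·1.000) / (5.9) = 0.553
  r = (8 - (-2)·-0.212 - (3)·0.553) / (6) = 0.986
Iteration 2:
  p = (3 - (2.6)·0.553 - (-1)·0.986) / (-6.6) = -0.386
  q = (2 - (-3)·-0.386 - (-1.9)·0.986) / (5.9) = 0.460
  r = (8 - (-2)·-0.386 - (3)·0.460) / (6) = 0.975

(-0.386, 0.460, 0.975)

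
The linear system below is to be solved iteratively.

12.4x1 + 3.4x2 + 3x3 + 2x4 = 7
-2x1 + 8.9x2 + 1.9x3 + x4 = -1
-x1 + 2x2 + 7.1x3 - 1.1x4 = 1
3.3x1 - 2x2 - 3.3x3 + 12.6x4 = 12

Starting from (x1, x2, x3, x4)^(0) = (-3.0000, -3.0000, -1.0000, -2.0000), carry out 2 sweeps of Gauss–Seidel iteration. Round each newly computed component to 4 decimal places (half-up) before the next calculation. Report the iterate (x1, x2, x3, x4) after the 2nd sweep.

Iteration 1:
  x1 = (7 - (3.4)·-3.0000 - (3)·-1.0000 - (2)·-2.0000) / (12.4) = 1.9516
  x2 = (-1 - (-2)·1.9516 - (1.9)·-1.0000 - (1)·-2.0000) / (8.9) = 0.7644
  x3 = (1 - (-1)·1.9516 - (2)·0.7644 - (-1.1)·-2.0000) / (7.1) = -0.1095
  x4 = (12 - (3.3)·1.9516 - (-2)·0.7644 - (-3.3)·-0.1095) / (12.6) = 0.5339
Iteration 2:
  x1 = (7 - (3.4)·0.7644 - (3)·-0.1095 - (2)·0.5339) / (12.4) = 0.2953
  x2 = (-1 - (-2)·0.2953 - (1.9)·-0.1095 - (1)·0.5339) / (8.9) = -0.0826
  x3 = (1 - (-1)·0.2953 - (2)·-0.0826 - (-1.1)·0.5339) / (7.1) = 0.2884
  x4 = (12 - (3.3)·0.2953 - (-2)·-0.0826 - (-3.3)·0.2884) / (12.6) = 0.9375

(0.2953, -0.0826, 0.2884, 0.9375)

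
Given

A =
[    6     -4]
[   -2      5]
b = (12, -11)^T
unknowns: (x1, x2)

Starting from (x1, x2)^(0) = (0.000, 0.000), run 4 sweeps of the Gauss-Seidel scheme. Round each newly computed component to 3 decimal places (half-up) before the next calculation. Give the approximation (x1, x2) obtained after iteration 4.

(0.751, -1.900)

Iteration 1:
  x1 = (12 - (-4)·0.000) / (6) = 2.000
  x2 = (-11 - (-2)·2.000) / (5) = -1.400
Iteration 2:
  x1 = (12 - (-4)·-1.400) / (6) = 1.067
  x2 = (-11 - (-2)·1.067) / (5) = -1.773
Iteration 3:
  x1 = (12 - (-4)·-1.773) / (6) = 0.818
  x2 = (-11 - (-2)·0.818) / (5) = -1.873
Iteration 4:
  x1 = (12 - (-4)·-1.873) / (6) = 0.751
  x2 = (-11 - (-2)·0.751) / (5) = -1.900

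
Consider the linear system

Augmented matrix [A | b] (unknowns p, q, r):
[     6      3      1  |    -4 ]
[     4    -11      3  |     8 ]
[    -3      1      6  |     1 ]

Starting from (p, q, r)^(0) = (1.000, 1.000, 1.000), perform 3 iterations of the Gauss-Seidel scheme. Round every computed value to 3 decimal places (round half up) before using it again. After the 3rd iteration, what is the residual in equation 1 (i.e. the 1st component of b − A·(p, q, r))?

Iteration 1:
  p = (-4 - (3)·1.000 - (1)·1.000) / (6) = -1.333
  q = (8 - (4)·-1.333 - (3)·1.000) / (-11) = -0.939
  r = (1 - (-3)·-1.333 - (1)·-0.939) / (6) = -0.343
Iteration 2:
  p = (-4 - (3)·-0.939 - (1)·-0.343) / (6) = -0.140
  q = (8 - (4)·-0.140 - (3)·-0.343) / (-11) = -0.872
  r = (1 - (-3)·-0.140 - (1)·-0.872) / (6) = 0.242
Iteration 3:
  p = (-4 - (3)·-0.872 - (1)·0.242) / (6) = -0.271
  q = (8 - (4)·-0.271 - (3)·0.242) / (-11) = -0.760
  r = (1 - (-3)·-0.271 - (1)·-0.760) / (6) = 0.158
Residual b − A·x = (-0.252, 0.250, -0.001)

-0.252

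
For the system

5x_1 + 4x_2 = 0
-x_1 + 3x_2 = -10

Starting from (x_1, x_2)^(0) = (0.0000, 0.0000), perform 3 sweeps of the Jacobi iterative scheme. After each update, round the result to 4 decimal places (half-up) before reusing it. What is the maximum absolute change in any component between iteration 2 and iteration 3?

Iteration 1:
  x_1 = (0 - (4)·0.0000) / (5) = 0.0000
  x_2 = (-10 - (-1)·0.0000) / (3) = -3.3333
Iteration 2:
  x_1 = (0 - (4)·-3.3333) / (5) = 2.6666
  x_2 = (-10 - (-1)·0.0000) / (3) = -3.3333
Iteration 3:
  x_1 = (0 - (4)·-3.3333) / (5) = 2.6666
  x_2 = (-10 - (-1)·2.6666) / (3) = -2.4445
Change: (0.0000, 0.8888) → max |·| = 0.8888

0.8888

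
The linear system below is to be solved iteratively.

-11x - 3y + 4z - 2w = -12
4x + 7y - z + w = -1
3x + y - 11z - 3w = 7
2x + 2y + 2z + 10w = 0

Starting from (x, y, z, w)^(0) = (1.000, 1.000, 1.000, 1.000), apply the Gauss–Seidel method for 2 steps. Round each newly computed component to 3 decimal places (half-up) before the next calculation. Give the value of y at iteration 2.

-0.835

Iteration 1:
  x = (-12 - (-3)·1.000 - (4)·1.000 - (-2)·1.000) / (-11) = 1.000
  y = (-1 - (4)·1.000 - (-1)·1.000 - (1)·1.000) / (7) = -0.714
  z = (7 - (3)·1.000 - (1)·-0.714 - (-3)·1.000) / (-11) = -0.701
  w = (0 - (2)·1.000 - (2)·-0.714 - (2)·-0.701) / (10) = 0.083
Iteration 2:
  x = (-12 - (-3)·-0.714 - (4)·-0.701 - (-2)·0.083) / (-11) = 1.016
  y = (-1 - (4)·1.016 - (-1)·-0.701 - (1)·0.083) / (7) = -0.835
  z = (7 - (3)·1.016 - (1)·-0.835 - (-3)·0.083) / (-11) = -0.458
  w = (0 - (2)·1.016 - (2)·-0.835 - (2)·-0.458) / (10) = 0.055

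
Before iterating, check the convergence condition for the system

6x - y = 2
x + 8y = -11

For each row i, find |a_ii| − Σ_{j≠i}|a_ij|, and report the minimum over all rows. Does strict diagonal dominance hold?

row 1: |6| − (1) = 5
row 2: |8| − (1) = 7
minimum over rows = 5 → strictly diagonally dominant (convergence guaranteed)

5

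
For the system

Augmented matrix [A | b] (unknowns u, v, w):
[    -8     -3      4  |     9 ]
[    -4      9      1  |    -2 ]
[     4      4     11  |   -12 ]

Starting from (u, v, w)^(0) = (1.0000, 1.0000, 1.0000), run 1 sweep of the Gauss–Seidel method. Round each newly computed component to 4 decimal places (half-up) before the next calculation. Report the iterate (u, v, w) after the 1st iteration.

Iteration 1:
  u = (9 - (-3)·1.0000 - (4)·1.0000) / (-8) = -1.0000
  v = (-2 - (-4)·-1.0000 - (1)·1.0000) / (9) = -0.7778
  w = (-12 - (4)·-1.0000 - (4)·-0.7778) / (11) = -0.4444

(-1.0000, -0.7778, -0.4444)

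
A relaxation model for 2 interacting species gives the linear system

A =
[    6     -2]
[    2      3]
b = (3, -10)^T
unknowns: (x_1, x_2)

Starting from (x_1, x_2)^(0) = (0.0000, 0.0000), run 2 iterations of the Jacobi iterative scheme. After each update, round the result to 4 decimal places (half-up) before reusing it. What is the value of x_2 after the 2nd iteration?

Iteration 1:
  x_1 = (3 - (-2)·0.0000) / (6) = 0.5000
  x_2 = (-10 - (2)·0.0000) / (3) = -3.3333
Iteration 2:
  x_1 = (3 - (-2)·-3.3333) / (6) = -0.6111
  x_2 = (-10 - (2)·0.5000) / (3) = -3.6667

-3.6667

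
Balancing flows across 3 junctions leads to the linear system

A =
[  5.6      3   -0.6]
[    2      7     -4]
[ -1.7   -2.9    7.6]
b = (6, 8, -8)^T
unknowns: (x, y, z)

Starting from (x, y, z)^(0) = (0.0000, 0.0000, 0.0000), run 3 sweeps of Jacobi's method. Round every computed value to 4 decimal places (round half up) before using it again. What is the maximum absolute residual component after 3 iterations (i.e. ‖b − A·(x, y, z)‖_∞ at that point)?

Iteration 1:
  x = (6 - (3)·0.0000 - (-0.6)·0.0000) / (5.6) = 1.0714
  y = (8 - (2)·0.0000 - (-4)·0.0000) / (7) = 1.1429
  z = (-8 - (-1.7)·0.0000 - (-2.9)·0.0000) / (7.6) = -1.0526
Iteration 2:
  x = (6 - (3)·1.1429 - (-0.6)·-1.0526) / (5.6) = 0.3464
  y = (8 - (2)·1.0714 - (-4)·-1.0526) / (7) = 0.2353
  z = (-8 - (-1.7)·1.0714 - (-2.9)·1.1429) / (7.6) = -0.3769
Iteration 3:
  x = (6 - (3)·0.2353 - (-0.6)·-0.3769) / (5.6) = 0.9050
  y = (8 - (2)·0.3464 - (-4)·-0.3769) / (7) = 0.8285
  z = (-8 - (-1.7)·0.3464 - (-2.9)·0.2353) / (7.6) = -0.8854
Residual b − A·x = (-2.0847, -3.1511, 2.6702); ∞-norm = 3.1511

3.1511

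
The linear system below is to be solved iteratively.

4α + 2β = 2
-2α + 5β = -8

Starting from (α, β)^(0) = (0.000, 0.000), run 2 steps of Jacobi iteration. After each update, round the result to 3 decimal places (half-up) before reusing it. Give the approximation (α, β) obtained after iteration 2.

(1.300, -1.400)

Iteration 1:
  α = (2 - (2)·0.000) / (4) = 0.500
  β = (-8 - (-2)·0.000) / (5) = -1.600
Iteration 2:
  α = (2 - (2)·-1.600) / (4) = 1.300
  β = (-8 - (-2)·0.500) / (5) = -1.400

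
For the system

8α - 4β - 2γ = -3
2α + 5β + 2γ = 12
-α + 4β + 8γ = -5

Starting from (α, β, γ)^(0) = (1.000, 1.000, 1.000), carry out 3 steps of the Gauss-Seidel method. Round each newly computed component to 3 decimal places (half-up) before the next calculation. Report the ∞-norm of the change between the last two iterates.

Iteration 1:
  α = (-3 - (-4)·1.000 - (-2)·1.000) / (8) = 0.375
  β = (12 - (2)·0.375 - (2)·1.000) / (5) = 1.850
  γ = (-5 - (-1)·0.375 - (4)·1.850) / (8) = -1.503
Iteration 2:
  α = (-3 - (-4)·1.850 - (-2)·-1.503) / (8) = 0.174
  β = (12 - (2)·0.174 - (2)·-1.503) / (5) = 2.932
  γ = (-5 - (-1)·0.174 - (4)·2.932) / (8) = -2.069
Iteration 3:
  α = (-3 - (-4)·2.932 - (-2)·-2.069) / (8) = 0.574
  β = (12 - (2)·0.574 - (2)·-2.069) / (5) = 2.998
  γ = (-5 - (-1)·0.574 - (4)·2.998) / (8) = -2.052
Change: (0.400, 0.066, 0.017) → max |·| = 0.400

0.400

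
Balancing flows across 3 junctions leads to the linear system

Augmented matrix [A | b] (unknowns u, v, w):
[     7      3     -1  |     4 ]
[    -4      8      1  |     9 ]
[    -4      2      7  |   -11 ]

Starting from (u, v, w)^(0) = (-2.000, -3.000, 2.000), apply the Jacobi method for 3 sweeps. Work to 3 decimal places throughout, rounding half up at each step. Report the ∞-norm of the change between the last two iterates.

Iteration 1:
  u = (4 - (3)·-3.000 - (-1)·2.000) / (7) = 2.143
  v = (9 - (-4)·-2.000 - (1)·2.000) / (8) = -0.125
  w = (-11 - (-4)·-2.000 - (2)·-3.000) / (7) = -1.857
Iteration 2:
  u = (4 - (3)·-0.125 - (-1)·-1.857) / (7) = 0.360
  v = (9 - (-4)·2.143 - (1)·-1.857) / (8) = 2.429
  w = (-11 - (-4)·2.143 - (2)·-0.125) / (7) = -0.311
Iteration 3:
  u = (4 - (3)·2.429 - (-1)·-0.311) / (7) = -0.514
  v = (9 - (-4)·0.360 - (1)·-0.311) / (8) = 1.344
  w = (-11 - (-4)·0.360 - (2)·2.429) / (7) = -2.060
Change: (-0.874, -1.085, -1.749) → max |·| = 1.749

1.749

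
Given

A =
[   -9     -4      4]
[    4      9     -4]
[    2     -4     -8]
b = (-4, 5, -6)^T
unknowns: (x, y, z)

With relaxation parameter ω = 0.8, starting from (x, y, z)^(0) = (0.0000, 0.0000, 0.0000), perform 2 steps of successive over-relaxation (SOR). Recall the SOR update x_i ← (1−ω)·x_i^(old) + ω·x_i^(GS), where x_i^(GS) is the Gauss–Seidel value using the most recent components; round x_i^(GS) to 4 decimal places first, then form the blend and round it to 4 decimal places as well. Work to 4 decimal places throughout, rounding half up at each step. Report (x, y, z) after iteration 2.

(0.5069, 0.5212, 0.6016)

Iteration 1:
  x: GS value = (-4 - (-4)·0.0000 - (4)·0.0000) / (-9) = 0.4444;  x ← (1−ω)·0.0000 + ω·0.4444 = 0.3555
  y: GS value = (5 - (4)·0.3555 - (-4)·0.0000) / (9) = 0.3976;  y ← (1−ω)·0.0000 + ω·0.3976 = 0.3181
  z: GS value = (-6 - (2)·0.3555 - (-4)·0.3181) / (-8) = 0.6798;  z ← (1−ω)·0.0000 + ω·0.6798 = 0.5438
Iteration 2:
  x: GS value = (-4 - (-4)·0.3181 - (4)·0.5438) / (-9) = 0.5448;  x ← (1−ω)·0.3555 + ω·0.5448 = 0.5069
  y: GS value = (5 - (4)·0.5069 - (-4)·0.5438) / (9) = 0.5720;  y ← (1−ω)·0.3181 + ω·0.5720 = 0.5212
  z: GS value = (-6 - (2)·0.5069 - (-4)·0.5212) / (-8) = 0.6161;  z ← (1−ω)·0.5438 + ω·0.6161 = 0.6016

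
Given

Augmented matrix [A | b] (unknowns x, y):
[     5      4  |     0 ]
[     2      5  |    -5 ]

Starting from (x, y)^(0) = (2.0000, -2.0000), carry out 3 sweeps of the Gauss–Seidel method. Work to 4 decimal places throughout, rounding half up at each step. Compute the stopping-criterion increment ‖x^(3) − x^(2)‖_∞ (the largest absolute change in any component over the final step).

0.0922

Iteration 1:
  x = (0 - (4)·-2.0000) / (5) = 1.6000
  y = (-5 - (2)·1.6000) / (5) = -1.6400
Iteration 2:
  x = (0 - (4)·-1.6400) / (5) = 1.3120
  y = (-5 - (2)·1.3120) / (5) = -1.5248
Iteration 3:
  x = (0 - (4)·-1.5248) / (5) = 1.2198
  y = (-5 - (2)·1.2198) / (5) = -1.4879
Change: (-0.0922, 0.0369) → max |·| = 0.0922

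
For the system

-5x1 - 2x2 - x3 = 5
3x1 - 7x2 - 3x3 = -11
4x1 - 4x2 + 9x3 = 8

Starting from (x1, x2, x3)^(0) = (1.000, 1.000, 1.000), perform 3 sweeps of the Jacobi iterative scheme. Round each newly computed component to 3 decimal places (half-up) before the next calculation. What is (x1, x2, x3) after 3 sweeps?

(-1.662, -0.187, 1.916)

Iteration 1:
  x1 = (5 - (-2)·1.000 - (-1)·1.000) / (-5) = -1.600
  x2 = (-11 - (3)·1.000 - (-3)·1.000) / (-7) = 1.571
  x3 = (8 - (4)·1.000 - (-4)·1.000) / (9) = 0.889
Iteration 2:
  x1 = (5 - (-2)·1.571 - (-1)·0.889) / (-5) = -1.806
  x2 = (-11 - (3)·-1.600 - (-3)·0.889) / (-7) = 0.505
  x3 = (8 - (4)·-1.600 - (-4)·1.571) / (9) = 2.298
Iteration 3:
  x1 = (5 - (-2)·0.505 - (-1)·2.298) / (-5) = -1.662
  x2 = (-11 - (3)·-1.806 - (-3)·2.298) / (-7) = -0.187
  x3 = (8 - (4)·-1.806 - (-4)·0.505) / (9) = 1.916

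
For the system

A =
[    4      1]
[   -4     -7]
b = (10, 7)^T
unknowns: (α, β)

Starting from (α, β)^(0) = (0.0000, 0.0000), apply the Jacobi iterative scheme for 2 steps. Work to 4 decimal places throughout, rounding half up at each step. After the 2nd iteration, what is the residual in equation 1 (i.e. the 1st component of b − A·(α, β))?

Iteration 1:
  α = (10 - (1)·0.0000) / (4) = 2.5000
  β = (7 - (-4)·0.0000) / (-7) = -1.0000
Iteration 2:
  α = (10 - (1)·-1.0000) / (4) = 2.7500
  β = (7 - (-4)·2.5000) / (-7) = -2.4286
Residual b − A·x = (1.4286, 0.9998)

1.4286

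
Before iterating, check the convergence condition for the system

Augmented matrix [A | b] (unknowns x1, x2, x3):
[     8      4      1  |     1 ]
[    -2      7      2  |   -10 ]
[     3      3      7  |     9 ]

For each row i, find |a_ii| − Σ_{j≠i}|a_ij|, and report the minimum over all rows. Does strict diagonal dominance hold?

1

row 1: |8| − (4+1) = 3
row 2: |7| − (2+2) = 3
row 3: |7| − (3+3) = 1
minimum over rows = 1 → strictly diagonally dominant (convergence guaranteed)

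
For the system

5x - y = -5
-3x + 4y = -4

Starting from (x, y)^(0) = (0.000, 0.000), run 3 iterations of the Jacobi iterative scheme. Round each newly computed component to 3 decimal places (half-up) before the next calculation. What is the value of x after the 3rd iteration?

Iteration 1:
  x = (-5 - (-1)·0.000) / (5) = -1.000
  y = (-4 - (-3)·0.000) / (4) = -1.000
Iteration 2:
  x = (-5 - (-1)·-1.000) / (5) = -1.200
  y = (-4 - (-3)·-1.000) / (4) = -1.750
Iteration 3:
  x = (-5 - (-1)·-1.750) / (5) = -1.350
  y = (-4 - (-3)·-1.200) / (4) = -1.900

-1.350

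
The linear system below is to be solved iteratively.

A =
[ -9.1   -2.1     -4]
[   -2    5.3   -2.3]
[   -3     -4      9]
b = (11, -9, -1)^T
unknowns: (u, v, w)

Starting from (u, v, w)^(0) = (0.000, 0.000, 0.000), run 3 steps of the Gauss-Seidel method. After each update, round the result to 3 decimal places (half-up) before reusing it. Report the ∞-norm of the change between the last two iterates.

Iteration 1:
  u = (11 - (-2.1)·0.000 - (-4)·0.000) / (-9.1) = -1.209
  v = (-9 - (-2)·-1.209 - (-2.3)·0.000) / (5.3) = -2.154
  w = (-1 - (-3)·-1.209 - (-4)·-2.154) / (9) = -1.471
Iteration 2:
  u = (11 - (-2.1)·-2.154 - (-4)·-1.471) / (-9.1) = -0.065
  v = (-9 - (-2)·-0.065 - (-2.3)·-1.471) / (5.3) = -2.361
  w = (-1 - (-3)·-0.065 - (-4)·-2.361) / (9) = -1.182
Iteration 3:
  u = (11 - (-2.1)·-2.361 - (-4)·-1.182) / (-9.1) = -0.144
  v = (-9 - (-2)·-0.144 - (-2.3)·-1.182) / (5.3) = -2.265
  w = (-1 - (-3)·-0.144 - (-4)·-2.265) / (9) = -1.166
Change: (-0.079, 0.096, 0.016) → max |·| = 0.096

0.096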